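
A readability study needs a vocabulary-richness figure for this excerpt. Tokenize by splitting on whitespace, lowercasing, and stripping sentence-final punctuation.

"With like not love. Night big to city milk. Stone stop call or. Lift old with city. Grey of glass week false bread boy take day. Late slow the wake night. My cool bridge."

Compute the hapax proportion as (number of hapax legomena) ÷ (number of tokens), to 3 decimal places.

0.824

Frequencies: with:2, night:2, city:2, like:1, not:1, love:1, big:1, to:1, milk:1, stone:1, stop:1, call:1, or:1, lift:1, old:1, grey:1, of:1, glass:1, week:1, false:1, … (11 more, each freq 1)
Hapax count = 28; token count = 34.
Ratio = 28 / 34 = 0.824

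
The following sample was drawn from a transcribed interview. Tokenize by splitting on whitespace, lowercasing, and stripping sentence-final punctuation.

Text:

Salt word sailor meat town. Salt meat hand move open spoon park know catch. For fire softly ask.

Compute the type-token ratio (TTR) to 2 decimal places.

N = 18 tokens, V = 16 types.
TTR = V / N = 16 / 18 = 0.89

0.89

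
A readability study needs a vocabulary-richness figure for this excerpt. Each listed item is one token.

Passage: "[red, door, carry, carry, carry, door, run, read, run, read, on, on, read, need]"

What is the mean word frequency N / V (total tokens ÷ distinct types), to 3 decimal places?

N = 14 tokens, V = 7 types.
Mean frequency = N / V = 14 / 7 = 2.000

2.000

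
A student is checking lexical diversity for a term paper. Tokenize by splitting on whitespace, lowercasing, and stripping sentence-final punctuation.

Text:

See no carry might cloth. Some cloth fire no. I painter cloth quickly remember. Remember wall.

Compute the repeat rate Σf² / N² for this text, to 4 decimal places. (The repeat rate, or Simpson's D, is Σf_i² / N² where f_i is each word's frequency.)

Frequencies: cloth:3, no:2, remember:2, see:1, carry:1, might:1, some:1, fire:1, i:1, painter:1, quickly:1, wall:1
Σf² = 26; N² = 256
Repeat rate = 26 / 256 = 0.1016

0.1016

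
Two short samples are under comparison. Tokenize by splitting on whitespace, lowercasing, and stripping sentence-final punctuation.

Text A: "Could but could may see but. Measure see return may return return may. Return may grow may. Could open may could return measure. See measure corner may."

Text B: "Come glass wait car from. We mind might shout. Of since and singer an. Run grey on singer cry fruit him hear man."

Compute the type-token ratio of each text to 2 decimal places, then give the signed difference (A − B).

TTR(A) = 9/27 = 0.33
TTR(B) = 22/23 = 0.96
Difference = 0.33 − 0.96 = -0.63

-0.63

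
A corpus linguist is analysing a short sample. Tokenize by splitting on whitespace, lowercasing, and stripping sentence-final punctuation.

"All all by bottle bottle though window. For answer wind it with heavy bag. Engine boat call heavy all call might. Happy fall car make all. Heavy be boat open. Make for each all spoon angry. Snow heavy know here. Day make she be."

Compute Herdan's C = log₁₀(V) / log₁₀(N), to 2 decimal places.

N = 44, V = 30.
log₁₀(V) = 1.477121, log₁₀(N) = 1.643453
C = 1.477121 / 1.643453 = 0.90

0.90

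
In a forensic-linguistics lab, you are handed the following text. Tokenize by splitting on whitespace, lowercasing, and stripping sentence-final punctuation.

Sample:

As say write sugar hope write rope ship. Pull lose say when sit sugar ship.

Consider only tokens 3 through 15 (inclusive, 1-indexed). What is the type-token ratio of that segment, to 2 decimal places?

Segment tokens 3–15: write, sugar, hope, write, rope, ship, pull, lose, say, when, sit, sugar, ship
Segment N = 13, segment V = 10.
TTR = 10 / 13 = 0.77

0.77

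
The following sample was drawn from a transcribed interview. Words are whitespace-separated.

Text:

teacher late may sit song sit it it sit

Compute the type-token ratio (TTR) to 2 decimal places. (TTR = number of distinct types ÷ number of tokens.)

N = 9 tokens, V = 6 types.
TTR = V / N = 6 / 9 = 0.67

0.67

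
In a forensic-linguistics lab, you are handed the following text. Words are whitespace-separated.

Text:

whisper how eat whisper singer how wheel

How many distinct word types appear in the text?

Distinct types: {eat, how, singer, wheel, whisper}
V = 5

5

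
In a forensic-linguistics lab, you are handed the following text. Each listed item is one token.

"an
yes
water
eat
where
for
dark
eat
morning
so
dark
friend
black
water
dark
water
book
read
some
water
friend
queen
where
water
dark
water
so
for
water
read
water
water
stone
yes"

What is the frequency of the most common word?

9

Frequencies: water:9, dark:4, yes:2, eat:2, where:2, for:2, so:2, friend:2, read:2, an:1, morning:1, black:1, book:1, some:1, queen:1, stone:1
Most common: 'water' with frequency 9.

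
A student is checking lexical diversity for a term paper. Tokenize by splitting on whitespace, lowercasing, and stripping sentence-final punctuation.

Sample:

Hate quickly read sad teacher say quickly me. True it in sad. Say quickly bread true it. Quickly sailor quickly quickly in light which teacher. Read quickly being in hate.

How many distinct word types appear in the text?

Distinct types: {being, bread, hate, in, it, light, me, quickly, read, sad, sailor, say, teacher, true, which}
V = 15

15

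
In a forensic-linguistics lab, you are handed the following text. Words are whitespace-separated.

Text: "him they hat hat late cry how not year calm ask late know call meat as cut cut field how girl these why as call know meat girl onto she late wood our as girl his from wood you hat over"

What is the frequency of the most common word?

Frequencies: hat:3, late:3, as:3, girl:3, how:2, know:2, call:2, meat:2, cut:2, wood:2, him:1, they:1, cry:1, not:1, year:1, calm:1, ask:1, field:1, these:1, why:1, … (7 more, each freq 1)
Most common: 'hat' with frequency 3.

3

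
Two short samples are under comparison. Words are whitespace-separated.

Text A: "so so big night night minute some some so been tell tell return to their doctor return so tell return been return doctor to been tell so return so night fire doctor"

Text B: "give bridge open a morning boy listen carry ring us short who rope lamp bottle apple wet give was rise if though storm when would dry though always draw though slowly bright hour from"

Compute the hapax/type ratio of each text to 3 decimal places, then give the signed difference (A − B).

A: hapax=4, V=12, ratio=0.333
B: hapax=29, V=31, ratio=0.935
Difference = 0.333 − 0.935 = -0.602

-0.602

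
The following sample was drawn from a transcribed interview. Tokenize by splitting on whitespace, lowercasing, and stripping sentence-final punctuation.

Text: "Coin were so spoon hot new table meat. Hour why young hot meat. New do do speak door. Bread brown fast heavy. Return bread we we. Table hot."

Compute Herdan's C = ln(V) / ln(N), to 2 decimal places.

0.90

N = 28, V = 20.
ln(V) = 2.995732, ln(N) = 3.332205
C = 2.995732 / 3.332205 = 0.90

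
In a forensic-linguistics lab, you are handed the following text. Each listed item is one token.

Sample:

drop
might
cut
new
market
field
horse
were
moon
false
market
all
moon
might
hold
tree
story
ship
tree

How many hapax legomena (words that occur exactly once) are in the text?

Frequencies: might:2, market:2, moon:2, tree:2, drop:1, cut:1, new:1, field:1, horse:1, were:1, false:1, all:1, hold:1, story:1, ship:1
Hapax (freq=1): all, cut, drop, false, field, hold, horse, new, ship, story, were

11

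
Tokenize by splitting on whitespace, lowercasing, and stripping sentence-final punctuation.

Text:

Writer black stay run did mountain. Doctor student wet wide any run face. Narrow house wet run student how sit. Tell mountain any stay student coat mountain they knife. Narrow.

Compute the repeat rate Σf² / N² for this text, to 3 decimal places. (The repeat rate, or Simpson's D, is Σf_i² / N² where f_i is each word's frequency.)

0.062

Frequencies: run:3, mountain:3, student:3, stay:2, wet:2, any:2, narrow:2, writer:1, black:1, did:1, doctor:1, wide:1, face:1, house:1, how:1, sit:1, tell:1, coat:1, they:1, knife:1
Σf² = 56; N² = 900
Repeat rate = 56 / 900 = 0.062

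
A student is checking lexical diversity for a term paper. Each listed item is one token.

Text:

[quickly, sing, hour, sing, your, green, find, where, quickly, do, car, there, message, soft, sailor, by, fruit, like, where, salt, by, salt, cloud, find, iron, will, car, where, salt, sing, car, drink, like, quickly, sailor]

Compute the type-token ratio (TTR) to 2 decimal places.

N = 35 tokens, V = 21 types.
TTR = V / N = 21 / 35 = 0.60

0.60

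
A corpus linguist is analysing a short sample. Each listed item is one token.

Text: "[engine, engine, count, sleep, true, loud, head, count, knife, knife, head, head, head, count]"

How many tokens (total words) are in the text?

14

Tokens: engine, engine, count, sleep, true, loud, head, count, knife, knife, head, head, head, count
N = 14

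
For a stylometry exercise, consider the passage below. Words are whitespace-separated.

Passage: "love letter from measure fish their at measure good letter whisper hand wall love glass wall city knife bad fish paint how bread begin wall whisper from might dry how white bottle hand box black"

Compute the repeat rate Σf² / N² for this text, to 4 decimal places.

0.0465

Frequencies: wall:3, love:2, letter:2, from:2, measure:2, fish:2, whisper:2, hand:2, how:2, their:1, at:1, good:1, glass:1, city:1, knife:1, bad:1, paint:1, bread:1, begin:1, might:1, … (5 more, each freq 1)
Σf² = 57; N² = 1225
Repeat rate = 57 / 1225 = 0.0465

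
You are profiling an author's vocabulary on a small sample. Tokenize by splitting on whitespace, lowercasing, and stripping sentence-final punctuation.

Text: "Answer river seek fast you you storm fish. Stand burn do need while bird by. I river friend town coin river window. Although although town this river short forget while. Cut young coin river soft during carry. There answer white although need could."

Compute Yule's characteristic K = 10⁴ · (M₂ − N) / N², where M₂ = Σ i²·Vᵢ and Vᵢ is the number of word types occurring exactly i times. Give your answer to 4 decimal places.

205.5165

Frequencies: river:5, although:3, answer:2, you:2, need:2, while:2, town:2, coin:2, seek:1, fast:1, storm:1, fish:1, stand:1, burn:1, do:1, bird:1, by:1, i:1, friend:1, window:1, … (11 more, each freq 1)
N = 43. Frequency spectrum: V_1=23, V_2=6, V_3=1, V_5=1
M₂ = 1²·23 + 2²·6 + 3²·1 + 5²·1 = 81
K = 10000 × (81 − 43) / 43² = 205.5165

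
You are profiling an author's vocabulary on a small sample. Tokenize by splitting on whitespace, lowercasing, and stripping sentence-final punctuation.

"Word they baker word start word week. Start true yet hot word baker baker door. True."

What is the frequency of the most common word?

Frequencies: word:4, baker:3, start:2, true:2, they:1, week:1, yet:1, hot:1, door:1
Most common: 'word' with frequency 4.

4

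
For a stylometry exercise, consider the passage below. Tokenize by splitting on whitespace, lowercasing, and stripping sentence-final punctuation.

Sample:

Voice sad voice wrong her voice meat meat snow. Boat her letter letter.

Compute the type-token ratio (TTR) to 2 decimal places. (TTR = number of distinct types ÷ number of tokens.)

0.62

N = 13 tokens, V = 8 types.
TTR = V / N = 8 / 13 = 0.62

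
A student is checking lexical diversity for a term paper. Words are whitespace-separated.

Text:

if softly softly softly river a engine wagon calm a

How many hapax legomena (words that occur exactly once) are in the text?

5

Frequencies: softly:3, a:2, if:1, river:1, engine:1, wagon:1, calm:1
Hapax (freq=1): calm, engine, if, river, wagon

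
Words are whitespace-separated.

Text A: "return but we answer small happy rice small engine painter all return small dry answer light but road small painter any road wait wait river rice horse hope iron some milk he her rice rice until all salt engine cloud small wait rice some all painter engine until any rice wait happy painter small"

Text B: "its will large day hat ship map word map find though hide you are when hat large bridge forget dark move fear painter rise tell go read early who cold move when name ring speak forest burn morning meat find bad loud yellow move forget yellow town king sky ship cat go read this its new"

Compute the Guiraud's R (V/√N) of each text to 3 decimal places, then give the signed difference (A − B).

-2.208

A: V=26, N=54, R=3.538
B: V=43, N=56, R=5.746
Difference = 3.538 − 5.746 = -2.208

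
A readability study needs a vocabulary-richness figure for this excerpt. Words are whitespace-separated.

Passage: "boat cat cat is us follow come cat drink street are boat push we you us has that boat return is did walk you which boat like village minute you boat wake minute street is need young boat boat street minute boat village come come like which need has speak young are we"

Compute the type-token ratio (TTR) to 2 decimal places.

0.47

N = 53 tokens, V = 25 types.
TTR = V / N = 25 / 53 = 0.47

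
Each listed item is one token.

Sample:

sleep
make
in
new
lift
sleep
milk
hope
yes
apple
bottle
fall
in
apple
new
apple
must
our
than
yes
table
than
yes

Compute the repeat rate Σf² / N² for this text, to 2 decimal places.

0.08

Frequencies: yes:3, apple:3, sleep:2, in:2, new:2, than:2, make:1, lift:1, milk:1, hope:1, bottle:1, fall:1, must:1, our:1, table:1
Σf² = 43; N² = 529
Repeat rate = 43 / 529 = 0.08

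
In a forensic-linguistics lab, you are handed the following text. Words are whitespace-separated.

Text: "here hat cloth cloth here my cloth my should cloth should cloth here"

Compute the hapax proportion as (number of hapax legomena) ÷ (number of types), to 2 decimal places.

Frequencies: cloth:5, here:3, my:2, should:2, hat:1
Hapax count = 1; type count = 5.
Ratio = 1 / 5 = 0.20

0.20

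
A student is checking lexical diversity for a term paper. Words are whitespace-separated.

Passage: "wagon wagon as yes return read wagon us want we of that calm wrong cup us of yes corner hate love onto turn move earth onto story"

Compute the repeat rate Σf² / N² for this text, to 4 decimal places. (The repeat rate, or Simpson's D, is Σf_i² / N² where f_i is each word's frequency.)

0.0562

Frequencies: wagon:3, yes:2, us:2, of:2, onto:2, as:1, return:1, read:1, want:1, we:1, that:1, calm:1, wrong:1, cup:1, corner:1, hate:1, love:1, turn:1, move:1, earth:1, … (1 more, each freq 1)
Σf² = 41; N² = 729
Repeat rate = 41 / 729 = 0.0562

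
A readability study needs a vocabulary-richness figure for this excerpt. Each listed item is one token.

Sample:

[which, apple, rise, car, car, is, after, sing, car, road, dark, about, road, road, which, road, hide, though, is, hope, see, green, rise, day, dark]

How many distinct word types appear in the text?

16

Distinct types: {about, after, apple, car, dark, day, green, hide, hope, is, rise, road, see, sing, though, which}
V = 16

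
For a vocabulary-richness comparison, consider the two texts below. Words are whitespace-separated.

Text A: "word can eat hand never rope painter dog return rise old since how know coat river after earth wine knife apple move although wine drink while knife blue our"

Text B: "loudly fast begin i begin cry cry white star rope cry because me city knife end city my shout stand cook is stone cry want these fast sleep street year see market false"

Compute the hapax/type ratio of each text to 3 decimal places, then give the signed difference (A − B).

0.074

A: hapax=25, V=27, ratio=0.926
B: hapax=23, V=27, ratio=0.852
Difference = 0.926 − 0.852 = 0.074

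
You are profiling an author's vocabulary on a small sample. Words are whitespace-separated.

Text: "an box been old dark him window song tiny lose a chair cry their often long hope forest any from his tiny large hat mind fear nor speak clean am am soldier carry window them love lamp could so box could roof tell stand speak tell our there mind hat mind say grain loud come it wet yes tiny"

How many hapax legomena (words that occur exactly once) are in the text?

39

Frequencies: tiny:3, mind:3, box:2, window:2, hat:2, speak:2, am:2, could:2, tell:2, an:1, been:1, old:1, dark:1, him:1, song:1, lose:1, a:1, chair:1, cry:1, their:1, … (28 more, each freq 1)
Hapax (freq=1): a, an, any, been, carry, chair, clean, come, cry, dark, fear, forest, from, grain, him, his, hope, it, lamp, large, long, lose, loud, love, nor, often, old, our, roof, say, so, soldier, song, stand, their, them, there, wet, yes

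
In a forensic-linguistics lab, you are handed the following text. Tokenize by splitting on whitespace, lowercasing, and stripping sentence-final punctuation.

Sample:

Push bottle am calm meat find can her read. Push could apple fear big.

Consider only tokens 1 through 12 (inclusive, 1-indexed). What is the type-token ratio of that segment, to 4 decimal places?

0.9167

Segment tokens 1–12: push, bottle, am, calm, meat, find, can, her, read, push, could, apple
Segment N = 12, segment V = 11.
TTR = 11 / 12 = 0.9167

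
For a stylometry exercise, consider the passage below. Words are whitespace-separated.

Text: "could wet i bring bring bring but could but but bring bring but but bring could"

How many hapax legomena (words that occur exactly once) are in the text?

2

Frequencies: bring:6, but:5, could:3, wet:1, i:1
Hapax (freq=1): i, wet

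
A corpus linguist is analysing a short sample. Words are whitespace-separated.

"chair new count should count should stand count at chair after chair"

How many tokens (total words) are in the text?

12

Tokens: chair, new, count, should, count, should, stand, count, at, chair, after, chair
N = 12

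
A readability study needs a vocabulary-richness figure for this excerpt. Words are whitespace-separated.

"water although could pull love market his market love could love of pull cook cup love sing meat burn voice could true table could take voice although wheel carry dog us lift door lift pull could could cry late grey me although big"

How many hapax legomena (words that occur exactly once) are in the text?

Frequencies: could:6, love:4, although:3, pull:3, market:2, voice:2, lift:2, water:1, his:1, of:1, cook:1, cup:1, sing:1, meat:1, burn:1, true:1, table:1, take:1, wheel:1, carry:1, … (8 more, each freq 1)
Hapax (freq=1): big, burn, carry, cook, cry, cup, dog, door, grey, his, late, me, meat, of, sing, table, take, true, us, water, wheel

21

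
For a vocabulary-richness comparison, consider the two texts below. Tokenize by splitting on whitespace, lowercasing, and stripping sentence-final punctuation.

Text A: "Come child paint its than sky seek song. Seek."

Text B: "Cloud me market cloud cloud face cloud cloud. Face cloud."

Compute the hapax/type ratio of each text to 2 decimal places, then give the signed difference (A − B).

A: hapax=7, V=8, ratio=0.88
B: hapax=2, V=4, ratio=0.50
Difference = 0.88 − 0.50 = 0.38

0.38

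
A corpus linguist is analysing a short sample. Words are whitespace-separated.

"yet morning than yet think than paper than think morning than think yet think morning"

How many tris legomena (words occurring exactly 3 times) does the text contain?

2

Frequencies: than:4, think:4, yet:3, morning:3, paper:1
Words with frequency 3: morning, yet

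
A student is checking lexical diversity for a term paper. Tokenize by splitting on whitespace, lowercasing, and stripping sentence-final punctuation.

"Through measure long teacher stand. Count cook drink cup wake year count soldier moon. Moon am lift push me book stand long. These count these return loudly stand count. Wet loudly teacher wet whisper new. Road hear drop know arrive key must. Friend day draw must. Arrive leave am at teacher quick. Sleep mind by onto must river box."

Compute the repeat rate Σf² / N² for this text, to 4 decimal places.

Frequencies: count:4, teacher:3, stand:3, must:3, long:2, moon:2, am:2, these:2, loudly:2, wet:2, arrive:2, through:1, measure:1, cook:1, drink:1, cup:1, wake:1, year:1, soldier:1, lift:1, … (23 more, each freq 1)
Σf² = 103; N² = 3481
Repeat rate = 103 / 3481 = 0.0296

0.0296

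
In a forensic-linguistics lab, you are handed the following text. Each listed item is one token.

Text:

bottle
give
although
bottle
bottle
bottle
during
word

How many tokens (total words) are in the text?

8

Tokens: bottle, give, although, bottle, bottle, bottle, during, word
N = 8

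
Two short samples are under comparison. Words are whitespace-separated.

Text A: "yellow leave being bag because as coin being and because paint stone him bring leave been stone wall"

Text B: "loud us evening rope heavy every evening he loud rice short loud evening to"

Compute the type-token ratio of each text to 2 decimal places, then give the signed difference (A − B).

TTR(A) = 14/18 = 0.78
TTR(B) = 10/14 = 0.71
Difference = 0.78 − 0.71 = 0.07

0.07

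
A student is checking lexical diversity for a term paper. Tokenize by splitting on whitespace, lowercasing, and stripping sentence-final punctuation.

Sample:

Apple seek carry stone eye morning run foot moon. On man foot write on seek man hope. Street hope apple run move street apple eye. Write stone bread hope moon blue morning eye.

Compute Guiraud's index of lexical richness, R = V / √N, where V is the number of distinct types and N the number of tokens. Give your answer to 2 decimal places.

2.96

N = 33, V = 17.
√N = 5.744563
R = 17 / 5.744563 = 2.96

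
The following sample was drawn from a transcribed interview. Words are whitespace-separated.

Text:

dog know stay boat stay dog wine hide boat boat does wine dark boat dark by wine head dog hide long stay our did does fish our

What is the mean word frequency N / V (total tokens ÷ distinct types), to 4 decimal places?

1.9286

N = 27 tokens, V = 14 types.
Mean frequency = N / V = 27 / 14 = 1.9286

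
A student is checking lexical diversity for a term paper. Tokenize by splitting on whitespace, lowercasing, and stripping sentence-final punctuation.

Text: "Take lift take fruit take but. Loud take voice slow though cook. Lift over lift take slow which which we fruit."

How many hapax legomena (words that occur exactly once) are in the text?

Frequencies: take:5, lift:3, fruit:2, slow:2, which:2, but:1, loud:1, voice:1, though:1, cook:1, over:1, we:1
Hapax (freq=1): but, cook, loud, over, though, voice, we

7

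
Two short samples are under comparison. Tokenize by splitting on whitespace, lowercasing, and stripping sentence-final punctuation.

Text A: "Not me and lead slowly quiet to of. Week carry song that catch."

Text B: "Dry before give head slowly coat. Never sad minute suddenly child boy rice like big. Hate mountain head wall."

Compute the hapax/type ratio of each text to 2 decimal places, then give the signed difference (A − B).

A: hapax=13, V=13, ratio=1.00
B: hapax=17, V=18, ratio=0.94
Difference = 1.00 − 0.94 = 0.06

0.06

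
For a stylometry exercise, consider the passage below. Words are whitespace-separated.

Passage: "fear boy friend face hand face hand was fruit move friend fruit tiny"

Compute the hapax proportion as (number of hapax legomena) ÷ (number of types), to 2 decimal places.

0.56

Frequencies: friend:2, face:2, hand:2, fruit:2, fear:1, boy:1, was:1, move:1, tiny:1
Hapax count = 5; type count = 9.
Ratio = 5 / 9 = 0.56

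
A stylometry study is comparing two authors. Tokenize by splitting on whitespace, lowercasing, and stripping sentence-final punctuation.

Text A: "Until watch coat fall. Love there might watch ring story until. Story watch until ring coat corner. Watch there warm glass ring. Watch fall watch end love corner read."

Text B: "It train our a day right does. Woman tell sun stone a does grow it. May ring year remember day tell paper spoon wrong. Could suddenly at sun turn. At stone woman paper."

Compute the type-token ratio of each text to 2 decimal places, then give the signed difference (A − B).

-0.22

TTR(A) = 14/29 = 0.48
TTR(B) = 23/33 = 0.70
Difference = 0.48 − 0.70 = -0.22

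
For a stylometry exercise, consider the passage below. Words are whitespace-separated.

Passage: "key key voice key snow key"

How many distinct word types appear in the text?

Distinct types: {key, snow, voice}
V = 3

3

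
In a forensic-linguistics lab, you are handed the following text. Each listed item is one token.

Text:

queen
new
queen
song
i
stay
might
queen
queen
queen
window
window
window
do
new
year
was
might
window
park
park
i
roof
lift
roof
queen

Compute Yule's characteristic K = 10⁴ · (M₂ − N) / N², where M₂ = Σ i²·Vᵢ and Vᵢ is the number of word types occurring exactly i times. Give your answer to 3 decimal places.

Frequencies: queen:6, window:4, new:2, i:2, might:2, park:2, roof:2, song:1, stay:1, do:1, year:1, was:1, lift:1
N = 26. Frequency spectrum: V_1=6, V_2=5, V_4=1, V_6=1
M₂ = 1²·6 + 2²·5 + 4²·1 + 6²·1 = 78
K = 10000 × (78 − 26) / 26² = 769.231

769.231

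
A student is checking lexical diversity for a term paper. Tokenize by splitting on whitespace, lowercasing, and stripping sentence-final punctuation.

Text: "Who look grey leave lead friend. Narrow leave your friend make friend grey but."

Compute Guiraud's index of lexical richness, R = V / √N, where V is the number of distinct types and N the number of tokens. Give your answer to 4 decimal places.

2.6726

N = 14, V = 10.
√N = 3.741657
R = 10 / 3.741657 = 2.6726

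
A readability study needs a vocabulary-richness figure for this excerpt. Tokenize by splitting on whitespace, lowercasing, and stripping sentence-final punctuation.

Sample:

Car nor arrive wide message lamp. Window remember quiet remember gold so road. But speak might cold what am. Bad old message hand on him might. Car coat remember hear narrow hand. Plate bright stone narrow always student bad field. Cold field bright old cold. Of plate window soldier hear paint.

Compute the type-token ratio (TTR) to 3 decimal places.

N = 51 tokens, V = 35 types.
TTR = V / N = 35 / 51 = 0.686

0.686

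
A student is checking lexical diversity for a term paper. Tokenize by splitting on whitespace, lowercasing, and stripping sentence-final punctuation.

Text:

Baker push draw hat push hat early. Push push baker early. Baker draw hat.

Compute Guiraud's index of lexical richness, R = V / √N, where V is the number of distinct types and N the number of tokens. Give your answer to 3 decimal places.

1.336

N = 14, V = 5.
√N = 3.741657
R = 5 / 3.741657 = 1.336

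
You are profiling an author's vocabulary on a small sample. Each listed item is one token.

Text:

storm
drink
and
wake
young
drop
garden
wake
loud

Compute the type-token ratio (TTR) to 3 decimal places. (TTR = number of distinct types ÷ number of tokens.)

N = 9 tokens, V = 8 types.
TTR = V / N = 8 / 9 = 0.889

0.889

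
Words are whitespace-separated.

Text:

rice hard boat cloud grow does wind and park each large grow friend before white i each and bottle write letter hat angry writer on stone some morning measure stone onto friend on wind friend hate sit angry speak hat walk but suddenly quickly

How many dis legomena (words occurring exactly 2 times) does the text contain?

Frequencies: friend:3, grow:2, wind:2, and:2, each:2, hat:2, angry:2, on:2, stone:2, rice:1, hard:1, boat:1, cloud:1, does:1, park:1, large:1, before:1, white:1, i:1, bottle:1, … (14 more, each freq 1)
Words with frequency 2: and, angry, each, grow, hat, on, stone, wind

8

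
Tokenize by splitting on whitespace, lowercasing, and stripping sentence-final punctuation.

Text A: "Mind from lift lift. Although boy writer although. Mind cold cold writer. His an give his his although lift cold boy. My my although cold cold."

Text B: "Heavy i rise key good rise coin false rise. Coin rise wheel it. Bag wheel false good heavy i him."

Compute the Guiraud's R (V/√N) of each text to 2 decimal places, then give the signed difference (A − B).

A: V=11, N=26, R=2.16
B: V=11, N=20, R=2.46
Difference = 2.16 − 2.46 = -0.30

-0.30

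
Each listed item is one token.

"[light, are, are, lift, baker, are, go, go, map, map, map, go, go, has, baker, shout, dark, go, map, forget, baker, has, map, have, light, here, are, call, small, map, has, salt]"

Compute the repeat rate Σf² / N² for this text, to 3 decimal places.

Frequencies: map:6, go:5, are:4, baker:3, has:3, light:2, lift:1, shout:1, dark:1, forget:1, have:1, here:1, call:1, small:1, salt:1
Σf² = 108; N² = 1024
Repeat rate = 108 / 1024 = 0.105

0.105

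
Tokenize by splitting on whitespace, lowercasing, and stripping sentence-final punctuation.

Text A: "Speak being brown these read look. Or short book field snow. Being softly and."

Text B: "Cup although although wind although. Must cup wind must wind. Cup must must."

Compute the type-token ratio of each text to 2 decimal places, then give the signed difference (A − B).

TTR(A) = 13/14 = 0.93
TTR(B) = 4/13 = 0.31
Difference = 0.93 − 0.31 = 0.62

0.62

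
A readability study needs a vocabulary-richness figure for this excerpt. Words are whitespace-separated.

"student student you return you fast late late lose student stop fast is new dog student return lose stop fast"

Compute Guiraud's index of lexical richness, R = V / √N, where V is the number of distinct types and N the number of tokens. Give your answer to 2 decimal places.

N = 20, V = 10.
√N = 4.472136
R = 10 / 4.472136 = 2.24

2.24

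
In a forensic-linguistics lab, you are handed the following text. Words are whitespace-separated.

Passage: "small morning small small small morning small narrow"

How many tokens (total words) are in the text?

8

Tokens: small, morning, small, small, small, morning, small, narrow
N = 8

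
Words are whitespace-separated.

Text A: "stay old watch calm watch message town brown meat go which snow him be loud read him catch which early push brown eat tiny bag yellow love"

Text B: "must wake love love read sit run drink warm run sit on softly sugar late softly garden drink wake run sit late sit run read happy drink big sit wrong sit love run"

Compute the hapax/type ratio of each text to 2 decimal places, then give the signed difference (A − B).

0.33

A: hapax=19, V=23, ratio=0.83
B: hapax=8, V=16, ratio=0.50
Difference = 0.83 − 0.50 = 0.33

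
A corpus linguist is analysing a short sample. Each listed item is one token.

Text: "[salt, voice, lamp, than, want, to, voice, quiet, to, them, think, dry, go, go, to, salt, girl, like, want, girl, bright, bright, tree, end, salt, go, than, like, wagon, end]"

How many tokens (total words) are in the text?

30

Tokens: salt, voice, lamp, than, want, to, voice, quiet, to, them, think, dry, go, go, to, salt, girl, like, want, girl, bright, bright, tree, end, salt, go, than, like, wagon, end
N = 30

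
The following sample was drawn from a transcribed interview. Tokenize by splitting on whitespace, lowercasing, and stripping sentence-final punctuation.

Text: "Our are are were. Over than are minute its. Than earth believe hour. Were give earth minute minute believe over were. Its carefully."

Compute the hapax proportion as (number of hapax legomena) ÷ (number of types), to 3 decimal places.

0.333

Frequencies: are:3, were:3, minute:3, over:2, than:2, its:2, earth:2, believe:2, our:1, hour:1, give:1, carefully:1
Hapax count = 4; type count = 12.
Ratio = 4 / 12 = 0.333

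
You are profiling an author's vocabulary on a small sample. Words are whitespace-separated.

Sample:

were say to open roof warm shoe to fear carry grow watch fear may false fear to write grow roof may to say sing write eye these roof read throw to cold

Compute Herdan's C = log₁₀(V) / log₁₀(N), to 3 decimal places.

N = 32, V = 20.
log₁₀(V) = 1.301030, log₁₀(N) = 1.505150
C = 1.301030 / 1.505150 = 0.864

0.864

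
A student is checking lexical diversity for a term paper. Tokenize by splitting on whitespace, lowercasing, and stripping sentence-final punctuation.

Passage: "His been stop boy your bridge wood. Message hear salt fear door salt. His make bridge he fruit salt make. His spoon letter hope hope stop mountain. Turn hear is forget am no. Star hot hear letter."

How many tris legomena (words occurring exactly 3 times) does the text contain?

3

Frequencies: his:3, hear:3, salt:3, stop:2, bridge:2, make:2, letter:2, hope:2, been:1, boy:1, your:1, wood:1, message:1, fear:1, door:1, he:1, fruit:1, spoon:1, mountain:1, turn:1, … (6 more, each freq 1)
Words with frequency 3: hear, his, salt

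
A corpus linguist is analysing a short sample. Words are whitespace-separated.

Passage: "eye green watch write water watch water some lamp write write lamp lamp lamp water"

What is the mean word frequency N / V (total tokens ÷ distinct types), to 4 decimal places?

N = 15 tokens, V = 7 types.
Mean frequency = N / V = 15 / 7 = 2.1429

2.1429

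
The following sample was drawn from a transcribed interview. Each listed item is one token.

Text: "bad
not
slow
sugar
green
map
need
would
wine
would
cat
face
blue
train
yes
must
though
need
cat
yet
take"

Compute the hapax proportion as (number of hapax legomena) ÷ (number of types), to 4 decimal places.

0.8333

Frequencies: need:2, would:2, cat:2, bad:1, not:1, slow:1, sugar:1, green:1, map:1, wine:1, face:1, blue:1, train:1, yes:1, must:1, though:1, yet:1, take:1
Hapax count = 15; type count = 18.
Ratio = 15 / 18 = 0.8333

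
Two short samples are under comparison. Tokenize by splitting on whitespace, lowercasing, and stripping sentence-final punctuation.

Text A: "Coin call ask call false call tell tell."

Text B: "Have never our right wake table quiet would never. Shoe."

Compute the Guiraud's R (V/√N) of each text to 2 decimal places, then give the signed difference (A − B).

A: V=5, N=8, R=1.77
B: V=9, N=10, R=2.85
Difference = 1.77 − 2.85 = -1.08

-1.08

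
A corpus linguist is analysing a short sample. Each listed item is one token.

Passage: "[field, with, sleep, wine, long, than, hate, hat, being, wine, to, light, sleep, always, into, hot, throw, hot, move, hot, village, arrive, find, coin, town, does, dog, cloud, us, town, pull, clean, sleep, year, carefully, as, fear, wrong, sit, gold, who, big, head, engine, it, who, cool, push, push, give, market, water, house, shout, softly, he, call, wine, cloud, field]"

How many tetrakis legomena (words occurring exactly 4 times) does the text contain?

0

Frequencies: sleep:3, wine:3, hot:3, field:2, town:2, cloud:2, who:2, push:2, with:1, long:1, than:1, hate:1, hat:1, being:1, to:1, light:1, always:1, into:1, throw:1, move:1, … (29 more, each freq 1)
Words with frequency 4: (none)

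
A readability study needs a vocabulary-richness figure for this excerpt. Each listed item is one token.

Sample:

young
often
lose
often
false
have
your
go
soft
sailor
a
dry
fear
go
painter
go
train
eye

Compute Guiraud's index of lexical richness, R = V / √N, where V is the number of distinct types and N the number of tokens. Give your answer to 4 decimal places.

3.5355

N = 18, V = 15.
√N = 4.242641
R = 15 / 4.242641 = 3.5355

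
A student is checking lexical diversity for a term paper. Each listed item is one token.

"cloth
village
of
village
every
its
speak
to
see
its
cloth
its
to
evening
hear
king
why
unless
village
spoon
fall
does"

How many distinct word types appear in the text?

16

Distinct types: {cloth, does, evening, every, fall, hear, its, king, of, see, speak, spoon, to, unless, village, why}
V = 16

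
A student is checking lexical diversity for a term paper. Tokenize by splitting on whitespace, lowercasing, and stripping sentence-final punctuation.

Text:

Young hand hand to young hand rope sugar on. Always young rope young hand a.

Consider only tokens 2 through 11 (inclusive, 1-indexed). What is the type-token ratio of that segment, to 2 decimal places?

0.70

Segment tokens 2–11: hand, hand, to, young, hand, rope, sugar, on, always, young
Segment N = 10, segment V = 7.
TTR = 7 / 10 = 0.70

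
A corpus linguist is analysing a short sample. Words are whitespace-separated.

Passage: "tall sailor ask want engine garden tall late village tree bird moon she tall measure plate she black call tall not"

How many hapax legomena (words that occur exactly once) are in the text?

15

Frequencies: tall:4, she:2, sailor:1, ask:1, want:1, engine:1, garden:1, late:1, village:1, tree:1, bird:1, moon:1, measure:1, plate:1, black:1, call:1, not:1
Hapax (freq=1): ask, bird, black, call, engine, garden, late, measure, moon, not, plate, sailor, tree, village, want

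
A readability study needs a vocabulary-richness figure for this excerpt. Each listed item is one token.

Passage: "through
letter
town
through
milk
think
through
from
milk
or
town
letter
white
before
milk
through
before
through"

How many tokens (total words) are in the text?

18

Tokens: through, letter, town, through, milk, think, through, from, milk, or, town, letter, white, before, milk, through, before, through
N = 18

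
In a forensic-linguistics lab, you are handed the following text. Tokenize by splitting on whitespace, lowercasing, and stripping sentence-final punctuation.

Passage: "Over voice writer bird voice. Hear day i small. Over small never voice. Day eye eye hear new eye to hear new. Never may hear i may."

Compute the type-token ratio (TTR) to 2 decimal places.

0.48

N = 27 tokens, V = 13 types.
TTR = V / N = 13 / 27 = 0.48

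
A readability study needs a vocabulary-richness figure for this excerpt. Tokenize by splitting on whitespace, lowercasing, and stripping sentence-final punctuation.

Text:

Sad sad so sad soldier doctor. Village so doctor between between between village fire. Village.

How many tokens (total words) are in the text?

Tokens: sad, sad, so, sad, soldier, doctor, village, so, doctor, between, between, between, village, fire, village
N = 15

15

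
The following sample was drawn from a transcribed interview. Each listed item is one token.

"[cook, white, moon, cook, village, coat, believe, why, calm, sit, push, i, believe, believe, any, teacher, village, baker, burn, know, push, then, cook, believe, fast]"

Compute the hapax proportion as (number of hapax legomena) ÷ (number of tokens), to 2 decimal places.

0.56

Frequencies: believe:4, cook:3, village:2, push:2, white:1, moon:1, coat:1, why:1, calm:1, sit:1, i:1, any:1, teacher:1, baker:1, burn:1, know:1, then:1, fast:1
Hapax count = 14; token count = 25.
Ratio = 14 / 25 = 0.56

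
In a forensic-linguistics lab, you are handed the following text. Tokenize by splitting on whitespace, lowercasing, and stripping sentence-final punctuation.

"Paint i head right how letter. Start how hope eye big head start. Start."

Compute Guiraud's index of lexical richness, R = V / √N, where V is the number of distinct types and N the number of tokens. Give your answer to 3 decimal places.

2.673

N = 14, V = 10.
√N = 3.741657
R = 10 / 3.741657 = 2.673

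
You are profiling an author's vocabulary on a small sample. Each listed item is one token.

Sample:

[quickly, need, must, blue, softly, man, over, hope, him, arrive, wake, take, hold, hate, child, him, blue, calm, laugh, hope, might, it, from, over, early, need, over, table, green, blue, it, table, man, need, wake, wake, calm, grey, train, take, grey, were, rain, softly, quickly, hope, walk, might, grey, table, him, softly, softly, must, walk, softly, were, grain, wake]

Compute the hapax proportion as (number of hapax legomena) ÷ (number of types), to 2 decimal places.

0.38

Frequencies: softly:5, wake:4, need:3, blue:3, over:3, hope:3, him:3, table:3, grey:3, quickly:2, must:2, man:2, take:2, calm:2, might:2, it:2, were:2, walk:2, arrive:1, hold:1, … (9 more, each freq 1)
Hapax count = 11; type count = 29.
Ratio = 11 / 29 = 0.38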